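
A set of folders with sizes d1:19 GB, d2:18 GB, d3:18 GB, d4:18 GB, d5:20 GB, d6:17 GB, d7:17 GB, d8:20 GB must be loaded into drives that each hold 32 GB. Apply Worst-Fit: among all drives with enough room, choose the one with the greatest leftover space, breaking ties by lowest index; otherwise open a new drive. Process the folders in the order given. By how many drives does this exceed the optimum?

0

Worst-Fit: [19] [18] [18] [18] [20] [17] [17] [20] → 8 drives.
8 folders exceed 16 GB (half the capacity), and no two of those can share a drive, so at least 8 drives are needed.
So 8 is already optimal.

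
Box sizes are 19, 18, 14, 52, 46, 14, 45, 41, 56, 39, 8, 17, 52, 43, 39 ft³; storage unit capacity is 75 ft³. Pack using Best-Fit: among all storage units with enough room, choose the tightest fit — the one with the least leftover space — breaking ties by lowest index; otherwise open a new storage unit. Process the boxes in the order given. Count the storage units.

10

storage unit 1: place 19 ft³, 56 ft³ left
storage unit 1: place 18 ft³, 38 ft³ left
storage unit 1: place 14 ft³, 24 ft³ left
storage unit 2: place 52 ft³, 23 ft³ left
storage unit 3: place 46 ft³, 29 ft³ left
storage unit 2: place 14 ft³, 9 ft³ left
storage unit 4: place 45 ft³, 30 ft³ left
storage unit 5: place 41 ft³, 34 ft³ left
storage unit 6: place 56 ft³, 19 ft³ left
storage unit 7: place 39 ft³, 36 ft³ left
storage unit 2: place 8 ft³, 1 ft³ left
storage unit 6: place 17 ft³, 2 ft³ left
storage unit 8: place 52 ft³, 23 ft³ left
storage unit 9: place 43 ft³, 32 ft³ left
storage unit 10: place 39 ft³, 36 ft³ left
Final storage units: [19,18,14] [52,14,8] [46] [45] [41] [56,17] [39] [52] [43] [39].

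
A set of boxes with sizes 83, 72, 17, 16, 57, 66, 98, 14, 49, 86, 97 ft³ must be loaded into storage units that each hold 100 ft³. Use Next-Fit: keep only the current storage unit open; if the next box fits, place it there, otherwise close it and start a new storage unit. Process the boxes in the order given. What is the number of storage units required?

83 ft³ → storage unit 1 (remaining 17 ft³)
72 ft³ → storage unit 2 (remaining 28 ft³)
17 ft³ → storage unit 2 (remaining 11 ft³)
16 ft³ → storage unit 3 (remaining 84 ft³)
57 ft³ → storage unit 3 (remaining 27 ft³)
66 ft³ → storage unit 4 (remaining 34 ft³)
98 ft³ → storage unit 5 (remaining 2 ft³)
14 ft³ → storage unit 6 (remaining 86 ft³)
49 ft³ → storage unit 6 (remaining 37 ft³)
86 ft³ → storage unit 7 (remaining 14 ft³)
97 ft³ → storage unit 8 (remaining 3 ft³)

8 storage units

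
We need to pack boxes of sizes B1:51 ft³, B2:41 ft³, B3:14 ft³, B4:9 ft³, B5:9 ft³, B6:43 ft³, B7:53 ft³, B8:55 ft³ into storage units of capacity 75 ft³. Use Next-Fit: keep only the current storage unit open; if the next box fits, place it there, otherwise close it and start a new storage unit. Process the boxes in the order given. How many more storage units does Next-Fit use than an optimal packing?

Next-Fit: [51] [41,14,9,9] [43] [53] [55] → 5 storage units.
5 boxes exceed 37.5 ft³ (half the capacity), and no two of those can share a storage unit, so at least 5 storage units are needed.
So 5 is already optimal.

0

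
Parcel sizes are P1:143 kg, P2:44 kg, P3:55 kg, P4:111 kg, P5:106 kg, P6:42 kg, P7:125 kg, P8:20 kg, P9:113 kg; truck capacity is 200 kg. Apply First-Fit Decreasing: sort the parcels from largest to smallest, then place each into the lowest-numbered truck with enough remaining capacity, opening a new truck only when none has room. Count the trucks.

5 trucks

Sorted descending: 143, 125, 113, 111, 106, 55, 44, 42, 20.
truck 1: place 143 kg, 57 kg left
truck 2: place 125 kg, 75 kg left
truck 3: place 113 kg, 87 kg left
truck 4: place 111 kg, 89 kg left
truck 5: place 106 kg, 94 kg left
truck 1: place 55 kg, 2 kg left
truck 2: place 44 kg, 31 kg left
truck 3: place 42 kg, 45 kg left
truck 2: place 20 kg, 11 kg left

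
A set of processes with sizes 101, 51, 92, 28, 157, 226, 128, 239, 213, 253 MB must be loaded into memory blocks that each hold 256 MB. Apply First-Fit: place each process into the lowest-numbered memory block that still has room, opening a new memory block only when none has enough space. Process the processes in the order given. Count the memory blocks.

Put 101 MB in memory block 1; 155 MB remain.
Put 51 MB in memory block 1; 104 MB remain.
Put 92 MB in memory block 1; 12 MB remain.
Put 28 MB in memory block 2; 228 MB remain.
Put 157 MB in memory block 2; 71 MB remain.
Put 226 MB in memory block 3; 30 MB remain.
Put 128 MB in memory block 4; 128 MB remain.
Put 239 MB in memory block 5; 17 MB remain.
Put 213 MB in memory block 6; 43 MB remain.
Put 253 MB in memory block 7; 3 MB remain.
Final memory blocks: [101,51,92] [28,157] [226] [128] [239] [213] [253].

7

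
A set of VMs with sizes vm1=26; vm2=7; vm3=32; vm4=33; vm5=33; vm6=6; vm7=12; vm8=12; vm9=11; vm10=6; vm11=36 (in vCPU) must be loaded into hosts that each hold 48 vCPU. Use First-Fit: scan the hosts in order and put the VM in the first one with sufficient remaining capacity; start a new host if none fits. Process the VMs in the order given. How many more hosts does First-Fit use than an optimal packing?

First-Fit: [26,7,6,6] [32,12] [33,12] [33,11] [36] → 5 hosts.
Total size 214 vCPU; any packing needs at least ⌈214/48⌉ = 5 hosts.
So 5 is already optimal.

0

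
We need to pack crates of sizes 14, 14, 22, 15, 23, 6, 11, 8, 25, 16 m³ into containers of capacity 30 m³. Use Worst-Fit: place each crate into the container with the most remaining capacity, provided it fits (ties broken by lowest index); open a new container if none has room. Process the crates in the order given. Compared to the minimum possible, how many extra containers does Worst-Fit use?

Worst-Fit: [14,14] [22] [15,6] [23] [11,8] [25] [16] → 7 containers.
Total size 154 m³; any packing needs at least ⌈154/30⌉ = 6 containers.
An optimal packing achieves that bound: [25] [23,6] [22,8] [16,14] [15,14] [11] → 6 containers.
Excess: 7 − 6 = 1.

1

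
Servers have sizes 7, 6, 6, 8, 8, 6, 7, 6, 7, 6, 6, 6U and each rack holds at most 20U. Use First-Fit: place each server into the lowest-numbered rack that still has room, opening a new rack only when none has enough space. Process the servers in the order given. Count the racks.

5

Put 7U in rack 1; 13U remain.
Put 6U in rack 1; 7U remain.
Put 6U in rack 1; 1U remain.
Put 8U in rack 2; 12U remain.
Put 8U in rack 2; 4U remain.
Put 6U in rack 3; 14U remain.
Put 7U in rack 3; 7U remain.
Put 6U in rack 3; 1U remain.
Put 7U in rack 4; 13U remain.
Put 6U in rack 4; 7U remain.
Put 6U in rack 4; 1U remain.
Put 6U in rack 5; 14U remain.
Final racks: [7,6,6] [8,8] [6,7,6] [7,6,6] [6].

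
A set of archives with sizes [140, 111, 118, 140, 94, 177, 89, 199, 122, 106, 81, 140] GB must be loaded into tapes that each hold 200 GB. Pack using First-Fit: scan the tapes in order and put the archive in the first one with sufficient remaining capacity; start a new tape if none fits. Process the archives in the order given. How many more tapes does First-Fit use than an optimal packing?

First-Fit: [140] [111,89] [118,81] [140] [94,106] [177] [199] [122] [140] → 9 tapes.
9 archives exceed 100 GB (half the capacity), and no two of those can share a tape, so at least 9 tapes are needed.
So 9 is already optimal.

0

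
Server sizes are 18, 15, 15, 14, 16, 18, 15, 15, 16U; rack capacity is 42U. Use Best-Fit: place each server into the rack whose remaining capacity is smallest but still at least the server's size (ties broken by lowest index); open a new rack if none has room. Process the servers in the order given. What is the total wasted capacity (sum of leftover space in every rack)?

18U → rack 1 (remaining 24U)
15U → rack 1 (remaining 9U)
15U → rack 2 (remaining 27U)
14U → rack 2 (remaining 13U)
16U → rack 3 (remaining 26U)
18U → rack 3 (remaining 8U)
15U → rack 4 (remaining 27U)
15U → rack 4 (remaining 12U)
16U → rack 5 (remaining 26U)
5 racks × 42U = 210U; used 142U; unused 68U.

68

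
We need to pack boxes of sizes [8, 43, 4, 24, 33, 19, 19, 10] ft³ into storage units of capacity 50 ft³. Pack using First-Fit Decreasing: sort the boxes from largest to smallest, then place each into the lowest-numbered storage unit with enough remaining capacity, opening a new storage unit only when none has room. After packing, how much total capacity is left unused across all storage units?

40

Sorted descending: 43, 33, 24, 19, 19, 10, 8, 4.
43 ft³ → storage unit 1 (remaining 7 ft³)
33 ft³ → storage unit 2 (remaining 17 ft³)
24 ft³ → storage unit 3 (remaining 26 ft³)
19 ft³ → storage unit 3 (remaining 7 ft³)
19 ft³ → storage unit 4 (remaining 31 ft³)
10 ft³ → storage unit 2 (remaining 7 ft³)
8 ft³ → storage unit 4 (remaining 23 ft³)
4 ft³ → storage unit 1 (remaining 3 ft³)
4 storage units × 50 ft³ = 200 ft³; used 160 ft³; unused 40 ft³.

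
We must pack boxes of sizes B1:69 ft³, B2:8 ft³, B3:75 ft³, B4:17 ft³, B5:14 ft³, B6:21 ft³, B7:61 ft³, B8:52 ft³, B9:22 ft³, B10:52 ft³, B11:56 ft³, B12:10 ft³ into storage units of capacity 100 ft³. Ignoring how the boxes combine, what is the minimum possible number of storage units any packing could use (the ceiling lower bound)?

Total size = 69 + 8 + 75 + 17 + 14 + 21 + 61 + 52 + 22 + 52 + 56 + 10 = 457 ft³.
⌈457 / 100⌉ = 5.

5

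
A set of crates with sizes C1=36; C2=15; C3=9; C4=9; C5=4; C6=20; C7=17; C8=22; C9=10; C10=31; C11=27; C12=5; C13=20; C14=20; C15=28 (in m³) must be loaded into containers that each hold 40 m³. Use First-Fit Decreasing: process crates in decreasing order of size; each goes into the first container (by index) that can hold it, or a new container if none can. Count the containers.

Sorted descending: 36, 31, 28, 27, 22, 20, 20, 20, 17, 15, 10, 9, 9, 5, 4.
container 1: place 36 m³, 4 m³ left
container 2: place 31 m³, 9 m³ left
container 3: place 28 m³, 12 m³ left
container 4: place 27 m³, 13 m³ left
container 5: place 22 m³, 18 m³ left
container 6: place 20 m³, 20 m³ left
container 6: place 20 m³, 0 m³ left
container 7: place 20 m³, 20 m³ left
container 5: place 17 m³, 1 m³ left
container 7: place 15 m³, 5 m³ left
container 3: place 10 m³, 2 m³ left
container 2: place 9 m³, 0 m³ left
container 4: place 9 m³, 4 m³ left
container 7: place 5 m³, 0 m³ left
container 1: place 4 m³, 0 m³ left

7 containers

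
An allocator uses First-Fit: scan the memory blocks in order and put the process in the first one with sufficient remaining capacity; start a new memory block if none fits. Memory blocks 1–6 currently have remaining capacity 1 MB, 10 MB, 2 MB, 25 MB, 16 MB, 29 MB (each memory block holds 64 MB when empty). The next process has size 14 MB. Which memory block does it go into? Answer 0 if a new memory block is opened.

Memory blocks with room: memory block 4 (25 MB), memory block 5 (16 MB), memory block 6 (29 MB).
The first with room is memory block 4.

4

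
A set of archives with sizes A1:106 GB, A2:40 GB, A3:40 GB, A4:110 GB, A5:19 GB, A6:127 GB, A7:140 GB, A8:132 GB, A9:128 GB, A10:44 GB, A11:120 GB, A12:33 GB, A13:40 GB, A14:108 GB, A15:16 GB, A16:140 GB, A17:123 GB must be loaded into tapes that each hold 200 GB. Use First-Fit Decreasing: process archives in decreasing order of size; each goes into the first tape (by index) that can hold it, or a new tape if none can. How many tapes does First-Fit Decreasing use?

10

Sorted descending: 140, 140, 132, 128, 127, 123, 120, 110, 108, 106, 44, 40, 40, 40, 33, 19, 16.
tape 1: place 140 GB, 60 GB left
tape 2: place 140 GB, 60 GB left
tape 3: place 132 GB, 68 GB left
tape 4: place 128 GB, 72 GB left
tape 5: place 127 GB, 73 GB left
tape 6: place 123 GB, 77 GB left
tape 7: place 120 GB, 80 GB left
tape 8: place 110 GB, 90 GB left
tape 9: place 108 GB, 92 GB left
tape 10: place 106 GB, 94 GB left
tape 1: place 44 GB, 16 GB left
tape 2: place 40 GB, 20 GB left
tape 3: place 40 GB, 28 GB left
tape 4: place 40 GB, 32 GB left
tape 5: place 33 GB, 40 GB left
tape 2: place 19 GB, 1 GB left
tape 1: place 16 GB, 0 GB left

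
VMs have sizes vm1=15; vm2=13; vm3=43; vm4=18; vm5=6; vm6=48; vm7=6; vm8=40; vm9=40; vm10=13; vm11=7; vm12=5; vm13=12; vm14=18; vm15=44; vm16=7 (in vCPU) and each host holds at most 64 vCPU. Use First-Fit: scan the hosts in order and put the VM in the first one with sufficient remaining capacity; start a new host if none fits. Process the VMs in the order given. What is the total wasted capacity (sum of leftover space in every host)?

49

vm1 (15 vCPU) → host 1 (remaining 49 vCPU)
vm2 (13 vCPU) → host 1 (remaining 36 vCPU)
vm3 (43 vCPU) → host 2 (remaining 21 vCPU)
vm4 (18 vCPU) → host 1 (remaining 18 vCPU)
vm5 (6 vCPU) → host 1 (remaining 12 vCPU)
vm6 (48 vCPU) → host 3 (remaining 16 vCPU)
vm7 (6 vCPU) → host 1 (remaining 6 vCPU)
vm8 (40 vCPU) → host 4 (remaining 24 vCPU)
vm9 (40 vCPU) → host 5 (remaining 24 vCPU)
vm10 (13 vCPU) → host 2 (remaining 8 vCPU)
vm11 (7 vCPU) → host 2 (remaining 1 vCPU)
vm12 (5 vCPU) → host 1 (remaining 1 vCPU)
vm13 (12 vCPU) → host 3 (remaining 4 vCPU)
vm14 (18 vCPU) → host 4 (remaining 6 vCPU)
vm15 (44 vCPU) → host 6 (remaining 20 vCPU)
vm16 (7 vCPU) → host 5 (remaining 17 vCPU)
6 hosts × 64 vCPU = 384 vCPU; used 335 vCPU; unused 49 vCPU.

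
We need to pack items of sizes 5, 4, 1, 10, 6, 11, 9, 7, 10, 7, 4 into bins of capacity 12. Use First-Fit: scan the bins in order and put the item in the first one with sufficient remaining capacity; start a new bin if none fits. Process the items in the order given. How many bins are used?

8 bins

bin 1: place 5, 7 left
bin 1: place 4, 3 left
bin 1: place 1, 2 left
bin 2: place 10, 2 left
bin 3: place 6, 6 left
bin 4: place 11, 1 left
bin 5: place 9, 3 left
bin 6: place 7, 5 left
bin 7: place 10, 2 left
bin 8: place 7, 5 left
bin 3: place 4, 2 left
Final bins: [5,4,1] [10] [6,4] [11] [9] [7] [10] [7].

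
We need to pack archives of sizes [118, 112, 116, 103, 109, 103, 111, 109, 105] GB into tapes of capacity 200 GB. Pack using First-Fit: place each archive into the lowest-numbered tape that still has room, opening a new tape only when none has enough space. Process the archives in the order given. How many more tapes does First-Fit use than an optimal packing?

0

First-Fit: [118] [112] [116] [103] [109] [103] [111] [109] [105] → 9 tapes.
9 archives exceed 100 GB (half the capacity), and no two of those can share a tape, so at least 9 tapes are needed.
So 9 is already optimal.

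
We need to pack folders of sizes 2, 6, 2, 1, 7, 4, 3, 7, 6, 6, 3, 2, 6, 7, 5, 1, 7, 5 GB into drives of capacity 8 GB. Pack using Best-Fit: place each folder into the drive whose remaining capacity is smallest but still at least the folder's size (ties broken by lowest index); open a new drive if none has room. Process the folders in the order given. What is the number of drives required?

Put 2 GB in drive 1; 6 GB remain.
Put 6 GB in drive 1; 0 GB remain.
Put 2 GB in drive 2; 6 GB remain.
Put 1 GB in drive 2; 5 GB remain.
Put 7 GB in drive 3; 1 GB remain.
Put 4 GB in drive 2; 1 GB remain.
Put 3 GB in drive 4; 5 GB remain.
Put 7 GB in drive 5; 1 GB remain.
Put 6 GB in drive 6; 2 GB remain.
Put 6 GB in drive 7; 2 GB remain.
Put 3 GB in drive 4; 2 GB remain.
Put 2 GB in drive 4; 0 GB remain.
Put 6 GB in drive 8; 2 GB remain.
Put 7 GB in drive 9; 1 GB remain.
Put 5 GB in drive 10; 3 GB remain.
Put 1 GB in drive 2; 0 GB remain.
Put 7 GB in drive 11; 1 GB remain.
Put 5 GB in drive 12; 3 GB remain.
Final drives: [2,6] [2,1,4,1] [7] [3,3,2] [7] [6] [6] [6] [7] [5] [7] [5].

12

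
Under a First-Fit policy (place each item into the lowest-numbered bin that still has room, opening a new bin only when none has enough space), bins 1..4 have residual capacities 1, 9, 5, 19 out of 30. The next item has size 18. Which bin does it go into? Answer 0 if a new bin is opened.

Bins with room: bin 4 (19).
The first with room is bin 4.

4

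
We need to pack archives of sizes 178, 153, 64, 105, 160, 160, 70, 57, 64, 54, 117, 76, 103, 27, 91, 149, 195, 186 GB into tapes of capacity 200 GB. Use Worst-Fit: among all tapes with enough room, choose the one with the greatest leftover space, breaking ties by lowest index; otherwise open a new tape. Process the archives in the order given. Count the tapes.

12 tapes

tape 1: place 178 GB, 22 GB left
tape 2: place 153 GB, 47 GB left
tape 3: place 64 GB, 136 GB left
tape 3: place 105 GB, 31 GB left
tape 4: place 160 GB, 40 GB left
tape 5: place 160 GB, 40 GB left
tape 6: place 70 GB, 130 GB left
tape 6: place 57 GB, 73 GB left
tape 6: place 64 GB, 9 GB left
tape 7: place 54 GB, 146 GB left
tape 7: place 117 GB, 29 GB left
tape 8: place 76 GB, 124 GB left
tape 8: place 103 GB, 21 GB left
tape 2: place 27 GB, 20 GB left
tape 9: place 91 GB, 109 GB left
tape 10: place 149 GB, 51 GB left
tape 11: place 195 GB, 5 GB left
tape 12: place 186 GB, 14 GB left
Final tapes: [178] [153,27] [64,105] [160] [160] [70,57,64] [54,117] [76,103] [91] [149] [195] [186].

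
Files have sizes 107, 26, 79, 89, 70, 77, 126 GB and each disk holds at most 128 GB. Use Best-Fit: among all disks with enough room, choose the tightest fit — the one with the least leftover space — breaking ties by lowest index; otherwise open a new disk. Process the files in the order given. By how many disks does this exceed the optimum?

0

Best-Fit: [107] [26,79] [89] [70] [77] [126] → 6 disks.
6 files exceed 64 GB (half the capacity), and no two of those can share a disk, so at least 6 disks are needed.
So 6 is already optimal.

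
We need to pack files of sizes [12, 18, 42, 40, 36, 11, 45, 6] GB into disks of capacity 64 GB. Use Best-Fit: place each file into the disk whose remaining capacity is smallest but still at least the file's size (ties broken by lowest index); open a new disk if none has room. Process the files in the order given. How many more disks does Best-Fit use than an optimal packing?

1

Best-Fit: [12,18] [42,11,6] [40] [36] [45] → 5 disks.
Total size 210 GB; any packing needs at least ⌈210/64⌉ = 4 disks.
An optimal packing achieves that bound: [45,18] [42,12,6] [40,11] [36] → 4 disks.
Excess: 5 − 4 = 1.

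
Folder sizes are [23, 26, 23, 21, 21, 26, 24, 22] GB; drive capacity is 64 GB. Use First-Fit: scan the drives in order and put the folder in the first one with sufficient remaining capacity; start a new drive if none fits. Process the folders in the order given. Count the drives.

4

23 GB → drive 1 (remaining 41 GB)
26 GB → drive 1 (remaining 15 GB)
23 GB → drive 2 (remaining 41 GB)
21 GB → drive 2 (remaining 20 GB)
21 GB → drive 3 (remaining 43 GB)
26 GB → drive 3 (remaining 17 GB)
24 GB → drive 4 (remaining 40 GB)
22 GB → drive 4 (remaining 18 GB)
Final drives: [23,26] [23,21] [21,26] [24,22].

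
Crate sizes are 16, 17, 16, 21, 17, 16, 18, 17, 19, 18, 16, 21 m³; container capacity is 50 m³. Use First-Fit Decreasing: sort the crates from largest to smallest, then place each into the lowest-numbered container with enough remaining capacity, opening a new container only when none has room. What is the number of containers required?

Sorted descending: 21, 21, 19, 18, 18, 17, 17, 17, 16, 16, 16, 16.
container 1: place 21 m³, 29 m³ left
container 1: place 21 m³, 8 m³ left
container 2: place 19 m³, 31 m³ left
container 2: place 18 m³, 13 m³ left
container 3: place 18 m³, 32 m³ left
container 3: place 17 m³, 15 m³ left
container 4: place 17 m³, 33 m³ left
container 4: place 17 m³, 16 m³ left
container 4: place 16 m³, 0 m³ left
container 5: place 16 m³, 34 m³ left
container 5: place 16 m³, 18 m³ left
container 5: place 16 m³, 2 m³ left
Final containers: [21,21] [19,18] [18,17] [17,17,16] [16,16,16].

5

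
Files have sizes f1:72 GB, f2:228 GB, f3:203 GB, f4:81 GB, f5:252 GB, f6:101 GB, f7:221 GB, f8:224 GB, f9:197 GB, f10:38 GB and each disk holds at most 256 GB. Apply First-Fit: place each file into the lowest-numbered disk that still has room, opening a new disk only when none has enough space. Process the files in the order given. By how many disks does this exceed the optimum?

First-Fit: [72,81,101] [228] [203,38] [252] [221] [224] [197] → 7 disks.
Total size 1617 GB; any packing needs at least ⌈1617/256⌉ = 7 disks.
So 7 is already optimal.

0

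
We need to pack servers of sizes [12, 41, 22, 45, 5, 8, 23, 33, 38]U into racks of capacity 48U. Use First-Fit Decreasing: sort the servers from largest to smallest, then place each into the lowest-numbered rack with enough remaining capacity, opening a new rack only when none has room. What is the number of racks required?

5

Sorted descending: 45, 41, 38, 33, 23, 22, 12, 8, 5.
Put 45U in rack 1; 3U remain.
Put 41U in rack 2; 7U remain.
Put 38U in rack 3; 10U remain.
Put 33U in rack 4; 15U remain.
Put 23U in rack 5; 25U remain.
Put 22U in rack 5; 3U remain.
Put 12U in rack 4; 3U remain.
Put 8U in rack 3; 2U remain.
Put 5U in rack 2; 2U remain.
Final racks: [45] [41,5] [38,8] [33,12] [23,22].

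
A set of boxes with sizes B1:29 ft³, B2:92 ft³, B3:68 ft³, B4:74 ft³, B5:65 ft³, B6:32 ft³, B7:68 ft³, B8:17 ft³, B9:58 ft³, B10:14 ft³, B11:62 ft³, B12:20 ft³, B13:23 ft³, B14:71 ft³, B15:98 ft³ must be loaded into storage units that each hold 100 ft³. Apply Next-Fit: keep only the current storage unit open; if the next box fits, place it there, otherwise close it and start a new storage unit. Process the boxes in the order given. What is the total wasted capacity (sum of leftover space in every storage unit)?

Put B1 (29 ft³) in storage unit 1; 71 ft³ remain.
Put B2 (92 ft³) in storage unit 2; 8 ft³ remain.
Put B3 (68 ft³) in storage unit 3; 32 ft³ remain.
Put B4 (74 ft³) in storage unit 4; 26 ft³ remain.
Put B5 (65 ft³) in storage unit 5; 35 ft³ remain.
Put B6 (32 ft³) in storage unit 5; 3 ft³ remain.
Put B7 (68 ft³) in storage unit 6; 32 ft³ remain.
Put B8 (17 ft³) in storage unit 6; 15 ft³ remain.
Put B9 (58 ft³) in storage unit 7; 42 ft³ remain.
Put B10 (14 ft³) in storage unit 7; 28 ft³ remain.
Put B11 (62 ft³) in storage unit 8; 38 ft³ remain.
Put B12 (20 ft³) in storage unit 8; 18 ft³ remain.
Put B13 (23 ft³) in storage unit 9; 77 ft³ remain.
Put B14 (71 ft³) in storage unit 9; 6 ft³ remain.
Put B15 (98 ft³) in storage unit 10; 2 ft³ remain.
10 storage units × 100 ft³ = 1000 ft³; used 791 ft³; unused 209 ft³.

209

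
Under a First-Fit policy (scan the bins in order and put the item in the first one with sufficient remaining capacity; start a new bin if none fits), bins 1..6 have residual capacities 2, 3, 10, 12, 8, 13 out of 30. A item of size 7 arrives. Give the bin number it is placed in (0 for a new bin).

3

Bins with room: bin 3 (10), bin 4 (12), bin 5 (8), bin 6 (13).
The first with room is bin 3.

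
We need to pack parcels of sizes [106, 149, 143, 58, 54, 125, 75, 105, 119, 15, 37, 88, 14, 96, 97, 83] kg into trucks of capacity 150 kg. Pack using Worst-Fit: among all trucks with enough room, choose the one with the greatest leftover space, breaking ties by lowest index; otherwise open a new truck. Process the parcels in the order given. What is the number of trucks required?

12

Put 106 kg in truck 1; 44 kg remain.
Put 149 kg in truck 2; 1 kg remain.
Put 143 kg in truck 3; 7 kg remain.
Put 58 kg in truck 4; 92 kg remain.
Put 54 kg in truck 4; 38 kg remain.
Put 125 kg in truck 5; 25 kg remain.
Put 75 kg in truck 6; 75 kg remain.
Put 105 kg in truck 7; 45 kg remain.
Put 119 kg in truck 8; 31 kg remain.
Put 15 kg in truck 6; 60 kg remain.
Put 37 kg in truck 6; 23 kg remain.
Put 88 kg in truck 9; 62 kg remain.
Put 14 kg in truck 9; 48 kg remain.
Put 96 kg in truck 10; 54 kg remain.
Put 97 kg in truck 11; 53 kg remain.
Put 83 kg in truck 12; 67 kg remain.
Final trucks: [106] [149] [143] [58,54] [125] [75,15,37] [105] [119] [88,14] [96] [97] [83].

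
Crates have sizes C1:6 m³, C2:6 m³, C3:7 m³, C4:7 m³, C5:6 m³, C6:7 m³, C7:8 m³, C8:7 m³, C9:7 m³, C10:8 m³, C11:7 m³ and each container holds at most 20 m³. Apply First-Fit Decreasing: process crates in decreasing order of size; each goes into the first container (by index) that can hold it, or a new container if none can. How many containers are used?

Sorted descending: 8, 8, 7, 7, 7, 7, 7, 7, 6, 6, 6.
container 1: place 8 m³, 12 m³ left
container 1: place 8 m³, 4 m³ left
container 2: place 7 m³, 13 m³ left
container 2: place 7 m³, 6 m³ left
container 3: place 7 m³, 13 m³ left
container 3: place 7 m³, 6 m³ left
container 4: place 7 m³, 13 m³ left
container 4: place 7 m³, 6 m³ left
container 2: place 6 m³, 0 m³ left
container 3: place 6 m³, 0 m³ left
container 4: place 6 m³, 0 m³ left

4 containers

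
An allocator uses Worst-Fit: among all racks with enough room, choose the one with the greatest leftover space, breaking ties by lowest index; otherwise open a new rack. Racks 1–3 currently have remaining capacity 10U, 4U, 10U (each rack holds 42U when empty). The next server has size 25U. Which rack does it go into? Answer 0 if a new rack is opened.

0

No rack has ≥ 25U free, so a new rack is opened.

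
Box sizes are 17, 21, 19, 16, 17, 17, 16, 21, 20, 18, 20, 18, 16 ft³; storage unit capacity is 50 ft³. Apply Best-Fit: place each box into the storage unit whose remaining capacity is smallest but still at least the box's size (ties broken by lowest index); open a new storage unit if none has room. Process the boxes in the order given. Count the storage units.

Put 17 ft³ in storage unit 1; 33 ft³ remain.
Put 21 ft³ in storage unit 1; 12 ft³ remain.
Put 19 ft³ in storage unit 2; 31 ft³ remain.
Put 16 ft³ in storage unit 2; 15 ft³ remain.
Put 17 ft³ in storage unit 3; 33 ft³ remain.
Put 17 ft³ in storage unit 3; 16 ft³ remain.
Put 16 ft³ in storage unit 3; 0 ft³ remain.
Put 21 ft³ in storage unit 4; 29 ft³ remain.
Put 20 ft³ in storage unit 4; 9 ft³ remain.
Put 18 ft³ in storage unit 5; 32 ft³ remain.
Put 20 ft³ in storage unit 5; 12 ft³ remain.
Put 18 ft³ in storage unit 6; 32 ft³ remain.
Put 16 ft³ in storage unit 6; 16 ft³ remain.

6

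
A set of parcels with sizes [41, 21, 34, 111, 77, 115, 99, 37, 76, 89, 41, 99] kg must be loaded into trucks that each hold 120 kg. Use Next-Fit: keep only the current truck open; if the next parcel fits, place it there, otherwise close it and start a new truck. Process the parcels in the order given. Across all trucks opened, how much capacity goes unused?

truck 1: place 41 kg, 79 kg left
truck 1: place 21 kg, 58 kg left
truck 1: place 34 kg, 24 kg left
truck 2: place 111 kg, 9 kg left
truck 3: place 77 kg, 43 kg left
truck 4: place 115 kg, 5 kg left
truck 5: place 99 kg, 21 kg left
truck 6: place 37 kg, 83 kg left
truck 6: place 76 kg, 7 kg left
truck 7: place 89 kg, 31 kg left
truck 8: place 41 kg, 79 kg left
truck 9: place 99 kg, 21 kg left
9 trucks × 120 kg = 1080 kg; used 840 kg; unused 240 kg.

240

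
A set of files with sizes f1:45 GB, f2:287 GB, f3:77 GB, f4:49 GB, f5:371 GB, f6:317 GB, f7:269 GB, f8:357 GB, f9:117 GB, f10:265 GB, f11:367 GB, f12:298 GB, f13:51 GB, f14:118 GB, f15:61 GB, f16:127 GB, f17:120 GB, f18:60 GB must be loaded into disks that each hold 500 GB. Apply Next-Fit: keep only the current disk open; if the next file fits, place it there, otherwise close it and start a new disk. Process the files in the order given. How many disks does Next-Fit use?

9 disks

Put f1 (45 GB) in disk 1; 455 GB remain.
Put f2 (287 GB) in disk 1; 168 GB remain.
Put f3 (77 GB) in disk 1; 91 GB remain.
Put f4 (49 GB) in disk 1; 42 GB remain.
Put f5 (371 GB) in disk 2; 129 GB remain.
Put f6 (317 GB) in disk 3; 183 GB remain.
Put f7 (269 GB) in disk 4; 231 GB remain.
Put f8 (357 GB) in disk 5; 143 GB remain.
Put f9 (117 GB) in disk 5; 26 GB remain.
Put f10 (265 GB) in disk 6; 235 GB remain.
Put f11 (367 GB) in disk 7; 133 GB remain.
Put f12 (298 GB) in disk 8; 202 GB remain.
Put f13 (51 GB) in disk 8; 151 GB remain.
Put f14 (118 GB) in disk 8; 33 GB remain.
Put f15 (61 GB) in disk 9; 439 GB remain.
Put f16 (127 GB) in disk 9; 312 GB remain.
Put f17 (120 GB) in disk 9; 192 GB remain.
Put f18 (60 GB) in disk 9; 132 GB remain.
Final disks: [45,287,77,49] [371] [317] [269] [357,117] [265] [367] [298,51,118] [61,127,120,60].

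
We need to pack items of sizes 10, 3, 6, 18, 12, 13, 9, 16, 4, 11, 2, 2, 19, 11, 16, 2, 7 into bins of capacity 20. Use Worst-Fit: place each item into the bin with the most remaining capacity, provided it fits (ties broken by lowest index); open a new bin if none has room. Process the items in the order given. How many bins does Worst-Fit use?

10 → bin 1 (remaining 10)
3 → bin 1 (remaining 7)
6 → bin 1 (remaining 1)
18 → bin 2 (remaining 2)
12 → bin 3 (remaining 8)
13 → bin 4 (remaining 7)
9 → bin 5 (remaining 11)
16 → bin 6 (remaining 4)
4 → bin 5 (remaining 7)
11 → bin 7 (remaining 9)
2 → bin 7 (remaining 7)
2 → bin 3 (remaining 6)
19 → bin 8 (remaining 1)
11 → bin 9 (remaining 9)
16 → bin 10 (remaining 4)
2 → bin 9 (remaining 7)
7 → bin 4 (remaining 0)

10 bins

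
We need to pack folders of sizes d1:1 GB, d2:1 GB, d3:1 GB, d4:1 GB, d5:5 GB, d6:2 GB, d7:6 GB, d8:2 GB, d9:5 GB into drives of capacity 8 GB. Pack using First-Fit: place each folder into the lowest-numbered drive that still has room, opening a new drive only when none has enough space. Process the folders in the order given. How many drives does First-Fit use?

4

Put d1 (1 GB) in drive 1; 7 GB remain.
Put d2 (1 GB) in drive 1; 6 GB remain.
Put d3 (1 GB) in drive 1; 5 GB remain.
Put d4 (1 GB) in drive 1; 4 GB remain.
Put d5 (5 GB) in drive 2; 3 GB remain.
Put d6 (2 GB) in drive 1; 2 GB remain.
Put d7 (6 GB) in drive 3; 2 GB remain.
Put d8 (2 GB) in drive 1; 0 GB remain.
Put d9 (5 GB) in drive 4; 3 GB remain.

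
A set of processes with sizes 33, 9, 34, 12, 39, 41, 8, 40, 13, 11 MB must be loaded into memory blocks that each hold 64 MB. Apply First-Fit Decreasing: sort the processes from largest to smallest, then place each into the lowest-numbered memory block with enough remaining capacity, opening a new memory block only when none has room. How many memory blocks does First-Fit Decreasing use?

Sorted descending: 41, 40, 39, 34, 33, 13, 12, 11, 9, 8.
41 MB → memory block 1 (remaining 23 MB)
40 MB → memory block 2 (remaining 24 MB)
39 MB → memory block 3 (remaining 25 MB)
34 MB → memory block 4 (remaining 30 MB)
33 MB → memory block 5 (remaining 31 MB)
13 MB → memory block 1 (remaining 10 MB)
12 MB → memory block 2 (remaining 12 MB)
11 MB → memory block 2 (remaining 1 MB)
9 MB → memory block 1 (remaining 1 MB)
8 MB → memory block 3 (remaining 17 MB)
Final memory blocks: [41,13,9] [40,12,11] [39,8] [34] [33].

5 memory blocks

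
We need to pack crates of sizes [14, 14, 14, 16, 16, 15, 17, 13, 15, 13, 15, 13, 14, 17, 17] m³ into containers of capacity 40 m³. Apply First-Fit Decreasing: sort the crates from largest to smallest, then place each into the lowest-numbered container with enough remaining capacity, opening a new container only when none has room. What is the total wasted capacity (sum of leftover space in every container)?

Sorted descending: 17, 17, 17, 16, 16, 15, 15, 15, 14, 14, 14, 14, 13, 13, 13.
container 1: place 17 m³, 23 m³ left
container 1: place 17 m³, 6 m³ left
container 2: place 17 m³, 23 m³ left
container 2: place 16 m³, 7 m³ left
container 3: place 16 m³, 24 m³ left
container 3: place 15 m³, 9 m³ left
container 4: place 15 m³, 25 m³ left
container 4: place 15 m³, 10 m³ left
container 5: place 14 m³, 26 m³ left
container 5: place 14 m³, 12 m³ left
container 6: place 14 m³, 26 m³ left
container 6: place 14 m³, 12 m³ left
container 7: place 13 m³, 27 m³ left
container 7: place 13 m³, 14 m³ left
container 7: place 13 m³, 1 m³ left
7 containers × 40 m³ = 280 m³; used 223 m³; unused 57 m³.

57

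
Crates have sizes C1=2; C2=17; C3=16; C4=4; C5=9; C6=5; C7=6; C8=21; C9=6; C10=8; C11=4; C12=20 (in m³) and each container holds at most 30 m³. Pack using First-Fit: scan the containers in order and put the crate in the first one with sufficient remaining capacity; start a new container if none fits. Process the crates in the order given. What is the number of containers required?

Put C1 (2 m³) in container 1; 28 m³ remain.
Put C2 (17 m³) in container 1; 11 m³ remain.
Put C3 (16 m³) in container 2; 14 m³ remain.
Put C4 (4 m³) in container 1; 7 m³ remain.
Put C5 (9 m³) in container 2; 5 m³ remain.
Put C6 (5 m³) in container 1; 2 m³ remain.
Put C7 (6 m³) in container 3; 24 m³ remain.
Put C8 (21 m³) in container 3; 3 m³ remain.
Put C9 (6 m³) in container 4; 24 m³ remain.
Put C10 (8 m³) in container 4; 16 m³ remain.
Put C11 (4 m³) in container 2; 1 m³ remain.
Put C12 (20 m³) in container 5; 10 m³ remain.

5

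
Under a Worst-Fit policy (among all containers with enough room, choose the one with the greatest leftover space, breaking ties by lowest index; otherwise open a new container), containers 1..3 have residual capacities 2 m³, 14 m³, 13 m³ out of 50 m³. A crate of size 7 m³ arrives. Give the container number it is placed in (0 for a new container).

2

Containers with room: container 2 (14 m³), container 3 (13 m³).
Most room is container 2 with 14 m³ free.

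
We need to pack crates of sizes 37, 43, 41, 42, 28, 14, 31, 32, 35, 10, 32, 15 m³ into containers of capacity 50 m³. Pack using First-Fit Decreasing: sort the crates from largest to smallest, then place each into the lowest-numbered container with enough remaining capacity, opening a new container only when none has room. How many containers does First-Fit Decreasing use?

Sorted descending: 43, 42, 41, 37, 35, 32, 32, 31, 28, 15, 14, 10.
container 1: place 43 m³, 7 m³ left
container 2: place 42 m³, 8 m³ left
container 3: place 41 m³, 9 m³ left
container 4: place 37 m³, 13 m³ left
container 5: place 35 m³, 15 m³ left
container 6: place 32 m³, 18 m³ left
container 7: place 32 m³, 18 m³ left
container 8: place 31 m³, 19 m³ left
container 9: place 28 m³, 22 m³ left
container 5: place 15 m³, 0 m³ left
container 6: place 14 m³, 4 m³ left
container 4: place 10 m³, 3 m³ left
Final containers: [43] [42] [41] [37,10] [35,15] [32,14] [32] [31] [28].

9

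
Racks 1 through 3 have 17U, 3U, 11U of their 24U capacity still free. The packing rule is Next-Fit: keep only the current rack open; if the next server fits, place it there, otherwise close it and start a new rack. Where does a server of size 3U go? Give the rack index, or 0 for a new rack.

3

Next-Fit only looks at rack 3, which has 11U free.
3U fits there.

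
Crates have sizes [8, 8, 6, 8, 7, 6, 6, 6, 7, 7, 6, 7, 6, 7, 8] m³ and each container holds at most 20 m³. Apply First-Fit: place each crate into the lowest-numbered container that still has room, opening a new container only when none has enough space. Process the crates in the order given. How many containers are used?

container 1: place 8 m³, 12 m³ left
container 1: place 8 m³, 4 m³ left
container 2: place 6 m³, 14 m³ left
container 2: place 8 m³, 6 m³ left
container 3: place 7 m³, 13 m³ left
container 2: place 6 m³, 0 m³ left
container 3: place 6 m³, 7 m³ left
container 3: place 6 m³, 1 m³ left
container 4: place 7 m³, 13 m³ left
container 4: place 7 m³, 6 m³ left
container 4: place 6 m³, 0 m³ left
container 5: place 7 m³, 13 m³ left
container 5: place 6 m³, 7 m³ left
container 5: place 7 m³, 0 m³ left
container 6: place 8 m³, 12 m³ left
Final containers: [8,8] [6,8,6] [7,6,6] [7,7,6] [7,6,7] [8].

6 containers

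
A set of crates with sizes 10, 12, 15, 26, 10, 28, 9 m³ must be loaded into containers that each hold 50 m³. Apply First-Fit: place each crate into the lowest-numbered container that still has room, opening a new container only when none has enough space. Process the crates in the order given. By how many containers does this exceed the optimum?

First-Fit: [10,12,15,10] [26,9] [28] → 3 containers.
Total size 110 m³; any packing needs at least ⌈110/50⌉ = 3 containers.
So 3 is already optimal.

0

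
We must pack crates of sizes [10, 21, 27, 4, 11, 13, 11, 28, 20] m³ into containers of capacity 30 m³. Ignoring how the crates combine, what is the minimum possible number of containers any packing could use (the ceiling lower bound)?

5 containers

Total size = 10 + 21 + 27 + 4 + 11 + 13 + 11 + 28 + 20 = 145 m³.
⌈145 / 30⌉ = 5.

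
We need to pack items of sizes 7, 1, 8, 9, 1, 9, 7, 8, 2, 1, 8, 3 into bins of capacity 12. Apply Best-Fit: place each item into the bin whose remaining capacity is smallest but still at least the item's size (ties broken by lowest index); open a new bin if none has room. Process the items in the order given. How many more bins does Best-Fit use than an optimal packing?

0

Best-Fit: [7,1,3] [8] [9,1,2] [9,1] [7] [8] [8] → 7 bins.
7 items exceed 6 (half the capacity), and no two of those can share a bin, so at least 7 bins are needed.
So 7 is already optimal.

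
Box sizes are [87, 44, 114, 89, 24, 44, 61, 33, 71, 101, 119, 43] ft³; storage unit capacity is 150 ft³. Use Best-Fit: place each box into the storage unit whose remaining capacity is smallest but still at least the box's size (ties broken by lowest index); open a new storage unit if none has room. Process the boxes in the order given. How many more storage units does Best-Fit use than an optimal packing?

1

Best-Fit: [87,44] [114,24] [89,44] [61,33] [71] [101,43] [119] → 7 storage units.
Total size 830 ft³; any packing needs at least ⌈830/150⌉ = 6 storage units.
An optimal packing achieves that bound: [119,24] [114,33] [101,44] [89,61] [87,44] [71,43] → 6 storage units.
Excess: 7 − 6 = 1.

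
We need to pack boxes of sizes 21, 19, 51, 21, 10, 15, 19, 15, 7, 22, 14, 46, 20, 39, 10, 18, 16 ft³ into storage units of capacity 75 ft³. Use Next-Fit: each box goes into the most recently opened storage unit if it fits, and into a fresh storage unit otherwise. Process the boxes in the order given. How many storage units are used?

7

storage unit 1: place 21 ft³, 54 ft³ left
storage unit 1: place 19 ft³, 35 ft³ left
storage unit 2: place 51 ft³, 24 ft³ left
storage unit 2: place 21 ft³, 3 ft³ left
storage unit 3: place 10 ft³, 65 ft³ left
storage unit 3: place 15 ft³, 50 ft³ left
storage unit 3: place 19 ft³, 31 ft³ left
storage unit 3: place 15 ft³, 16 ft³ left
storage unit 3: place 7 ft³, 9 ft³ left
storage unit 4: place 22 ft³, 53 ft³ left
storage unit 4: place 14 ft³, 39 ft³ left
storage unit 5: place 46 ft³, 29 ft³ left
storage unit 5: place 20 ft³, 9 ft³ left
storage unit 6: place 39 ft³, 36 ft³ left
storage unit 6: place 10 ft³, 26 ft³ left
storage unit 6: place 18 ft³, 8 ft³ left
storage unit 7: place 16 ft³, 59 ft³ left
Final storage units: [21,19] [51,21] [10,15,19,15,7] [22,14] [46,20] [39,10,18] [16].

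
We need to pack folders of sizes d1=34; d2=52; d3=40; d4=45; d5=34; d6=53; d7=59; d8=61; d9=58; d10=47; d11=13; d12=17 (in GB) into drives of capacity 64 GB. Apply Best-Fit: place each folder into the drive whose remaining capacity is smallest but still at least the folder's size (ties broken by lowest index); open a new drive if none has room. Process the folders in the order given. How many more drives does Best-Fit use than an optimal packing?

Best-Fit: [34] [52] [40] [45,17] [34] [53] [59] [61] [58] [47,13] → 10 drives.
10 folders exceed 32 GB (half the capacity), and no two of those can share a drive, so at least 10 drives are needed.
So 10 is already optimal.

0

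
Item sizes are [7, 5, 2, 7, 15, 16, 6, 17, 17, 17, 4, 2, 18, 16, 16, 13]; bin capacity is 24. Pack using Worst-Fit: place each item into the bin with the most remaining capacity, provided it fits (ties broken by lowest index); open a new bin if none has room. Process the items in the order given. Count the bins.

Put 7 in bin 1; 17 remain.
Put 5 in bin 1; 12 remain.
Put 2 in bin 1; 10 remain.
Put 7 in bin 1; 3 remain.
Put 15 in bin 2; 9 remain.
Put 16 in bin 3; 8 remain.
Put 6 in bin 2; 3 remain.
Put 17 in bin 4; 7 remain.
Put 17 in bin 5; 7 remain.
Put 17 in bin 6; 7 remain.
Put 4 in bin 3; 4 remain.
Put 2 in bin 4; 5 remain.
Put 18 in bin 7; 6 remain.
Put 16 in bin 8; 8 remain.
Put 16 in bin 9; 8 remain.
Put 13 in bin 10; 11 remain.

10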